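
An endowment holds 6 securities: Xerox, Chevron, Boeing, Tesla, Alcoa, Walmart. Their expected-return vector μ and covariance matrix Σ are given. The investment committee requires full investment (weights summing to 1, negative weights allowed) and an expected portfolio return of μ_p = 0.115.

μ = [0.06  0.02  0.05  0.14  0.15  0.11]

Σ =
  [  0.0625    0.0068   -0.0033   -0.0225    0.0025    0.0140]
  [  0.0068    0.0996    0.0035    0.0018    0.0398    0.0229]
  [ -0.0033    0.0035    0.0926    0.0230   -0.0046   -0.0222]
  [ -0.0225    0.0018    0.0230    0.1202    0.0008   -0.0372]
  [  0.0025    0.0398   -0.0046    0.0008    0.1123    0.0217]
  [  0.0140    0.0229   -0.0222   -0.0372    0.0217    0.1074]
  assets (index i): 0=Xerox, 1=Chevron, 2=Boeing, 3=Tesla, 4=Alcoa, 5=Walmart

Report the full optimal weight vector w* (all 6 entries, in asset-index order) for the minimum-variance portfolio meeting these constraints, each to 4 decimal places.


g=Σ⁻¹μ = [1.3279  -0.8130  0.6036  1.7635  1.3178  1.4938]
h=Σ⁻¹𝟙 = [18.0754  3.2483  11.1994  13.2093  5.3845  12.0645]
a=μᵀg=0.702464  b=𝟙ᵀg=5.693530  c=𝟙ᵀh=63.181431  D=ac−b²=11.966429
λ₁=(c·0.115−b)/D = (63.181431·0.115−5.693530)/11.966429 = 0.131395
λ₂=(a−b·0.115)/D = (0.702464−5.693530·0.115)/11.966429 = 0.003987
w* = 0.131395·g + 0.003987·h:
  w_0 = 0.131395·1.3279 + 0.003987·18.0754 = 0.2465  (Xerox)
  w_1 = 0.131395·-0.8130 + 0.003987·3.2483 = -0.0939  (Chevron)
  w_2 = 0.131395·0.6036 + 0.003987·11.1994 = 0.1240  (Boeing)
  w_3 = 0.131395·1.7635 + 0.003987·13.2093 = 0.2844  (Tesla)
  w_4 = 0.131395·1.3178 + 0.003987·5.3845 = 0.1946  (Alcoa)
  w_5 = 0.131395·1.4938 + 0.003987·12.0645 = 0.2444  (Walmart)
Σw_i=1.0000  μᵀw=0.1150
σ²=wᵀΣw=λ₁·μ_p+λ₂ = 0.131395·0.115 + 0.003987 = 0.019097 ≈ 0.0191

0.2465  -0.0939  0.1240  0.2844  0.1946  0.2444


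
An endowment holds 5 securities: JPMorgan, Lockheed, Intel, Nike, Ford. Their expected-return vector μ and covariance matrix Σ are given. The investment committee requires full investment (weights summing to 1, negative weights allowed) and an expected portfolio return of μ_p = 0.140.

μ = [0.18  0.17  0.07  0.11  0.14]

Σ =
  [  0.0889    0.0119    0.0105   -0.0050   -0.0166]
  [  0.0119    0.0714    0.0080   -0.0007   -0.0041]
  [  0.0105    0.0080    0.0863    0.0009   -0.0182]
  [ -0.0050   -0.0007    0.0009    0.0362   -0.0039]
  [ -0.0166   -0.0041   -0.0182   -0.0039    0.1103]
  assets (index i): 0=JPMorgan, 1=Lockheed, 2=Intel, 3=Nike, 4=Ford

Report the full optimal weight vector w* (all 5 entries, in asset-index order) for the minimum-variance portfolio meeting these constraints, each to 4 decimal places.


x=Σ⁻¹μ = [2.2229  2.0758  0.7171  3.5755  1.9257]
y=Σ⁻¹𝟙 = [12.7347  11.7067  11.6753  30.8746  14.4360]
a=μᵀx=1.466093  b=𝟙ᵀx=10.516894  c=𝟙ᵀy=81.427284  D=ac−b²=8.774932
λ₁=(c·0.140−b)/D = (81.427284·0.140−10.516894)/8.774932 = 0.100619
λ₂=(a−b·0.140)/D = (1.466093−10.516894·0.140)/8.774932 = -0.000715
w* = 0.100619·x + -0.000715·y:
  w_0 = 0.100619·2.2229 + -0.000715·12.7347 = 0.2146  (JPMorgan)
  w_1 = 0.100619·2.0758 + -0.000715·11.7067 = 0.2005  (Lockheed)
  w_2 = 0.100619·0.7171 + -0.000715·11.6753 = 0.0638  (Intel)
  w_3 = 0.100619·3.5755 + -0.000715·30.8746 = 0.3377  (Nike)
  w_4 = 0.100619·1.9257 + -0.000715·14.4360 = 0.1834  (Ford)
Σw_i=1.0000  μᵀw=0.1400
σ²=wᵀΣw=λ₁·μ_p+λ₂ = 0.100619·0.140 + -0.000715 = 0.013372 ≈ 0.0134

0.2146  0.2005  0.0638  0.3377  0.1834


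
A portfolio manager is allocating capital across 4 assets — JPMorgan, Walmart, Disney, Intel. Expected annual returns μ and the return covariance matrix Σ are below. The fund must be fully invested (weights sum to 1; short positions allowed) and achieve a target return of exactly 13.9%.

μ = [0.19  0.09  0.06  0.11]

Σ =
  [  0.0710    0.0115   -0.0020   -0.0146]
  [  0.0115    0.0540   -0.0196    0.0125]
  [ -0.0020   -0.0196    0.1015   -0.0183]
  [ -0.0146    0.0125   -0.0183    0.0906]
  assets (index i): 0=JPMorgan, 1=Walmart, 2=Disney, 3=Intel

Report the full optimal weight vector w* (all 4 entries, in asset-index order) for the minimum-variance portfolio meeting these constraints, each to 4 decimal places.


0.4794  0.1122  0.1422  0.2662

x=Σ⁻¹μ = [2.9010  1.0646  1.1733  1.7717]
y=Σ⁻¹𝟙 = [14.5340  18.0147  16.1704  14.1604]
a=μᵀx=0.912293  b=𝟙ᵀx=6.910643  c=𝟙ᵀy=62.879410  D=ac−b²=9.607457
λ₁=(c·0.139−b)/D = (62.879410·0.139−6.910643)/9.607457 = 0.190435
λ₂=(a−b·0.139)/D = (0.912293−6.910643·0.139)/9.607457 = -0.005026
w* = 0.190435·x + -0.005026·y:
  w_0 = 0.190435·2.9010 + -0.005026·14.5340 = 0.4794  (JPMorgan)
  w_1 = 0.190435·1.0646 + -0.005026·18.0147 = 0.1122  (Walmart)
  w_2 = 0.190435·1.1733 + -0.005026·16.1704 = 0.1422  (Disney)
  w_3 = 0.190435·1.7717 + -0.005026·14.1604 = 0.2662  (Intel)
Σw_i=1.0000  μᵀw=0.1390
σ²=wᵀΣw=λ₁·μ_p+λ₂ = 0.190435·0.139 + -0.005026 = 0.021445 ≈ 0.0214


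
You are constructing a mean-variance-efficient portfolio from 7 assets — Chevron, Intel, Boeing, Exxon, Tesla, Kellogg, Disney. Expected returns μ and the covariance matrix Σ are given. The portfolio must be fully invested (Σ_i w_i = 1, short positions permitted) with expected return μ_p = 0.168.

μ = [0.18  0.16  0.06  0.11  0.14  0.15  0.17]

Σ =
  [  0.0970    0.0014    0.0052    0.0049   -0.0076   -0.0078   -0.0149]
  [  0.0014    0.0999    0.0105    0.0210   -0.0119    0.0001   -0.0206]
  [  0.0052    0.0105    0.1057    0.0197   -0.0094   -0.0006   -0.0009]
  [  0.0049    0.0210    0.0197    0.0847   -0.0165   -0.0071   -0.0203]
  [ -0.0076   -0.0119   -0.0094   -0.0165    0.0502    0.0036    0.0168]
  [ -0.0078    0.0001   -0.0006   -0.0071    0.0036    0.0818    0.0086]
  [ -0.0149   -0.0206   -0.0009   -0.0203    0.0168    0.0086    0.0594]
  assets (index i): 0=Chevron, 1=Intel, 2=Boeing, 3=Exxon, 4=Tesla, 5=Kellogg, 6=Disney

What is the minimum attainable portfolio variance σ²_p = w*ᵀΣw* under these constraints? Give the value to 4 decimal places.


x=Σ⁻¹μ = [2.6926  2.2611  0.1050  2.2487  3.0342  1.7314  3.9827]
y=Σ⁻¹𝟙 = [15.1952  12.9841  6.5835  17.2348  23.7493  11.7685  22.7184]
a=μᵀx=2.461660  b=𝟙ᵀx=16.055735  c=𝟙ᵀy=110.233822  D=ac−b²=13.571582
λ₁=(c·0.168−b)/D = (110.233822·0.168−16.055735)/13.571582 = 0.181522
λ₂=(a−b·0.168)/D = (2.461660−16.055735·0.168)/13.571582 = -0.017367
w* = 0.181522·x + -0.017367·y:
  w_0 = 0.181522·2.6926 + -0.017367·15.1952 = 0.2249  (Chevron)
  w_1 = 0.181522·2.2611 + -0.017367·12.9841 = 0.1849  (Intel)
  w_2 = 0.181522·0.1050 + -0.017367·6.5835 = -0.0953  (Boeing)
  w_3 = 0.181522·2.2487 + -0.017367·17.2348 = 0.1089  (Exxon)
  w_4 = 0.181522·3.0342 + -0.017367·23.7493 = 0.1383  (Tesla)
  w_5 = 0.181522·1.7314 + -0.017367·11.7685 = 0.1099  (Kellogg)
  w_6 = 0.181522·3.9827 + -0.017367·22.7184 = 0.3284  (Disney)
Σw_i=1.0000  μᵀw=0.1680
σ²=wᵀΣw=λ₁·μ_p+λ₂ = 0.181522·0.168 + -0.017367 = 0.013128 ≈ 0.0131

0.0131


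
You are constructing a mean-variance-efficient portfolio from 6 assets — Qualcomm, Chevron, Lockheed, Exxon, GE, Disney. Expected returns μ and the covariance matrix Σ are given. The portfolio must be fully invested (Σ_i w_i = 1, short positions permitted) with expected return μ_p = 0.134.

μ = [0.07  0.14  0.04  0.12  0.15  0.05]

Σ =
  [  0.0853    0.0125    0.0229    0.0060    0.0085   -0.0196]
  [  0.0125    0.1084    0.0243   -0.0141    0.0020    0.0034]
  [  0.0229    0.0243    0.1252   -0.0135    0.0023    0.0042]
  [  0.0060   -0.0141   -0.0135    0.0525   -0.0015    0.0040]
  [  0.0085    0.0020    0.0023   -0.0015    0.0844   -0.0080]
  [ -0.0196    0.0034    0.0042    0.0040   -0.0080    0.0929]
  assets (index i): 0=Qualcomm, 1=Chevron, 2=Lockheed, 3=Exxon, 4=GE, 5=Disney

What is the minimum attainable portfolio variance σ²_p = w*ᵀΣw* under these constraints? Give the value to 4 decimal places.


p=Σ⁻¹μ = [0.3033  1.5114  0.2113  2.7191  1.8080  0.5760]
q=Σ⁻¹𝟙 = [8.7714  8.9893  6.3285  21.5096  12.1103  12.1165]
a=μᵀp=0.867580  b=𝟙ᵀp=7.129161  c=𝟙ᵀq=69.825582  D=ac−b²=9.754357
λ₁=(c·0.134−b)/D = (69.825582·0.134−7.129161)/9.754357 = 0.228356
λ₂=(a−b·0.134)/D = (0.867580−7.129161·0.134)/9.754357 = -0.008994
w* = 0.228356·p + -0.008994·q:
  w_0 = 0.228356·0.3033 + -0.008994·8.7714 = -0.0096  (Qualcomm)
  w_1 = 0.228356·1.5114 + -0.008994·8.9893 = 0.2643  (Chevron)
  w_2 = 0.228356·0.2113 + -0.008994·6.3285 = -0.0087  (Lockheed)
  w_3 = 0.228356·2.7191 + -0.008994·21.5096 = 0.4275  (Exxon)
  w_4 = 0.228356·1.8080 + -0.008994·12.1103 = 0.3040  (GE)
  w_5 = 0.228356·0.5760 + -0.008994·12.1165 = 0.0226  (Disney)
Σw_i=1.0000  μᵀw=0.1340
σ²=wᵀΣw=λ₁·μ_p+λ₂ = 0.228356·0.134 + -0.008994 = 0.021606 ≈ 0.0216

0.0216


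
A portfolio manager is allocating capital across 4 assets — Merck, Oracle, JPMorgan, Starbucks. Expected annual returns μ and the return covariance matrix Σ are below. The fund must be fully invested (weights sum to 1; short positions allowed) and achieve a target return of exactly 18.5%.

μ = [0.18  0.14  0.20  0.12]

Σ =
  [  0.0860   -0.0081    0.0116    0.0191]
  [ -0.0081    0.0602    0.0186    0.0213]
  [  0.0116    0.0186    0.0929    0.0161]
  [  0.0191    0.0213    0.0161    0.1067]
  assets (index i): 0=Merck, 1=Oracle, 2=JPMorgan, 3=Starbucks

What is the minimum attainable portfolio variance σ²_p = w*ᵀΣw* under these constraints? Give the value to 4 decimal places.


u=Σ⁻¹μ = [2.0717  2.1162  1.4510  0.1124]
v=Σ⁻¹𝟙 = [11.5333  15.1968  5.6896  3.4154]
a=μᵀu=0.972860  b=𝟙ᵀu=5.751304  c=𝟙ᵀv=35.835025  D=ac−b²=1.784967
λ₁=(c·0.185−b)/D = (35.835025·0.185−5.751304)/1.784967 = 0.491984
λ₂=(a−b·0.185)/D = (0.972860−5.751304·0.185)/1.784967 = -0.051055
w* = 0.491984·u + -0.051055·v:
  w_0 = 0.491984·2.0717 + -0.051055·11.5333 = 0.4304  (Merck)
  w_1 = 0.491984·2.1162 + -0.051055·15.1968 = 0.2653  (Oracle)
  w_2 = 0.491984·1.4510 + -0.051055·5.6896 = 0.4234  (JPMorgan)
  w_3 = 0.491984·0.1124 + -0.051055·3.4154 = -0.1191  (Starbucks)
Σw_i=1.0000  μᵀw=0.1850
σ²=wᵀΣw=λ₁·μ_p+λ₂ = 0.491984·0.185 + -0.051055 = 0.039962 ≈ 0.0400

0.0400


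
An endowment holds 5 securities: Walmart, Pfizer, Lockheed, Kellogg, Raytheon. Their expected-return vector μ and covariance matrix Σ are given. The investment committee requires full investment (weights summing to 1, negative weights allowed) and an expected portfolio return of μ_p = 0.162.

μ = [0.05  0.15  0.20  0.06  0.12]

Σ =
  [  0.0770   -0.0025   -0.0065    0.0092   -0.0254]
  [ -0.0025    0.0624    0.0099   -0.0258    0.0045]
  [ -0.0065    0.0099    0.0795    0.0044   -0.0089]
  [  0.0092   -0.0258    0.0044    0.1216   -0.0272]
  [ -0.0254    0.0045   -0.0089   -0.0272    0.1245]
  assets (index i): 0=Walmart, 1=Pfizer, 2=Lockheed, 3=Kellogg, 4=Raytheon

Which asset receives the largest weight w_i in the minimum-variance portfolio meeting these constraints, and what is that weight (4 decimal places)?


Lockheed (0.4592)

u=Σ⁻¹μ = [1.3124  2.4440  2.4298  1.1768  1.5741]
v=Σ⁻¹𝟙 = [17.9383  19.4150  12.5298  13.8689  14.9158]
a=μᵀu=1.177677  b=𝟙ᵀu=8.937145  c=𝟙ᵀv=78.667695  D=ac−b²=12.772561
λ₁=(c·0.162−b)/D = (78.667695·0.162−8.937145)/12.772561 = 0.298063
λ₂=(a−b·0.162)/D = (1.177677−8.937145·0.162)/12.772561 = -0.021150
w* = 0.298063·u + -0.021150·v:
  w_0 = 0.298063·1.3124 + -0.021150·17.9383 = 0.0118  (Walmart)
  w_1 = 0.298063·2.4440 + -0.021150·19.4150 = 0.3178  (Pfizer)
  w_2 = 0.298063·2.4298 + -0.021150·12.5298 = 0.4592  (Lockheed)
  w_3 = 0.298063·1.1768 + -0.021150·13.8689 = 0.0574  (Kellogg)
  w_4 = 0.298063·1.5741 + -0.021150·14.9158 = 0.1537  (Raytheon)
Σw_i=1.0000  μᵀw=0.1620
σ²=wᵀΣw=λ₁·μ_p+λ₂ = 0.298063·0.162 + -0.021150 = 0.027136 ≈ 0.0271


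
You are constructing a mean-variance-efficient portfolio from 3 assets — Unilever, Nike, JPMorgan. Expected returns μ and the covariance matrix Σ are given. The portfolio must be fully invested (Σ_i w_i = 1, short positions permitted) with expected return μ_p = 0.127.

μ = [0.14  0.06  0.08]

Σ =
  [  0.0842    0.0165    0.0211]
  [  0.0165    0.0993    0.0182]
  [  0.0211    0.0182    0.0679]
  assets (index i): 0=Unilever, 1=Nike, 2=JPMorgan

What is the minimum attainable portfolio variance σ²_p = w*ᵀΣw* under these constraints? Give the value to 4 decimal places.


g=Σ⁻¹μ = [1.4491  0.2419  0.6630]
h=Σ⁻¹𝟙 = [7.9215  6.8422  10.4319]
a=μᵀg=0.270439  b=𝟙ᵀg=2.354097  c=𝟙ᵀh=25.195655  D=ac−b²=1.272103
λ₁=(c·0.127−b)/D = (25.195655·0.127−2.354097)/1.272103 = 0.664845
λ₂=(a−b·0.127)/D = (0.270439−2.354097·0.127)/1.272103 = -0.022429
w* = 0.664845·g + -0.022429·h:
  w_0 = 0.664845·1.4491 + -0.022429·7.9215 = 0.7858  (Unilever)
  w_1 = 0.664845·0.2419 + -0.022429·6.8422 = 0.0074  (Nike)
  w_2 = 0.664845·0.6630 + -0.022429·10.4319 = 0.2068  (JPMorgan)
Σw_i=1.0000  μᵀw=0.1270
σ²=wᵀΣw=λ₁·μ_p+λ₂ = 0.664845·0.127 + -0.022429 = 0.062006 ≈ 0.0620

0.0620


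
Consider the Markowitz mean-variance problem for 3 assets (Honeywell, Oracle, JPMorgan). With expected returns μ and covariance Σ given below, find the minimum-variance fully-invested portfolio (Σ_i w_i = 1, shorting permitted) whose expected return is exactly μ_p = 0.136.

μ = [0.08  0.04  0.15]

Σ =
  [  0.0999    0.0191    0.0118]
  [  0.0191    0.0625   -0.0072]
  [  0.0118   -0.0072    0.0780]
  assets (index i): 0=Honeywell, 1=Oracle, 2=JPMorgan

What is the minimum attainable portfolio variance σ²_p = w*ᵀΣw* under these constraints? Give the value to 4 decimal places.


0.0572

g=Σ⁻¹μ = [0.4341  0.7291  1.9247]
h=Σ⁻¹𝟙 = [5.3766  15.9093  13.4757]
a=μᵀg=0.352595  b=𝟙ᵀg=3.087851  c=𝟙ᵀh=34.761574  D=ac−b²=2.721923
λ₁=(c·0.136−b)/D = (34.761574·0.136−3.087851)/2.721923 = 0.602413
λ₂=(a−b·0.136)/D = (0.352595−3.087851·0.136)/2.721923 = -0.024745
w* = 0.602413·g + -0.024745·h:
  w_0 = 0.602413·0.4341 + -0.024745·5.3766 = 0.1284  (Honeywell)
  w_1 = 0.602413·0.7291 + -0.024745·15.9093 = 0.0455  (Oracle)
  w_2 = 0.602413·1.9247 + -0.024745·13.4757 = 0.8260  (JPMorgan)
Σw_i=1.0000  μᵀw=0.1360
σ²=wᵀΣw=λ₁·μ_p+λ₂ = 0.602413·0.136 + -0.024745 = 0.057184 ≈ 0.0572


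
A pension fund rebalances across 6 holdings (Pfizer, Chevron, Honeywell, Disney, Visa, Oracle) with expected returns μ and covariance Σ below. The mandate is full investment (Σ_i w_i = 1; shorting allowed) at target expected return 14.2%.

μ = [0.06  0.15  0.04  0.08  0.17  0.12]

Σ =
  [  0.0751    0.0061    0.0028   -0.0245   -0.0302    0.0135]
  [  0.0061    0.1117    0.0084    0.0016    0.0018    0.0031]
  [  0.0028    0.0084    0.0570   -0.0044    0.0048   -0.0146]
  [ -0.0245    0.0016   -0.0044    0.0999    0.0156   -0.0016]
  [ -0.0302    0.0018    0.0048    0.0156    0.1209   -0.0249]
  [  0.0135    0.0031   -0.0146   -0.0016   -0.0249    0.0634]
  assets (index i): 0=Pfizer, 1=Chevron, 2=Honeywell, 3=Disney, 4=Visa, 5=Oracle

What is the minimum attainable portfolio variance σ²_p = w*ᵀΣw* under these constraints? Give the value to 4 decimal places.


0.0236

p=Σ⁻¹μ = [1.3300  1.0715  1.0464  0.8681  2.1147  2.6506]
q=Σ⁻¹𝟙 = [18.3595  5.2726  21.4701  13.4147  14.8772  22.7314]
a=μᵀp=1.029404  b=𝟙ᵀp=9.081327  c=𝟙ᵀq=96.125457  D=ac−b²=16.481444
λ₁=(c·0.142−b)/D = (96.125457·0.142−9.081327)/16.481444 = 0.277190
λ₂=(a−b·0.142)/D = (1.029404−9.081327·0.142)/16.481444 = -0.015784
w* = 0.277190·p + -0.015784·q:
  w_0 = 0.277190·1.3300 + -0.015784·18.3595 = 0.0789  (Pfizer)
  w_1 = 0.277190·1.0715 + -0.015784·5.2726 = 0.2138  (Chevron)
  w_2 = 0.277190·1.0464 + -0.015784·21.4701 = -0.0488  (Honeywell)
  w_3 = 0.277190·0.8681 + -0.015784·13.4147 = 0.0289  (Disney)
  w_4 = 0.277190·2.1147 + -0.015784·14.8772 = 0.3514  (Visa)
  w_5 = 0.277190·2.6506 + -0.015784·22.7314 = 0.3759  (Oracle)
Σw_i=1.0000  μᵀw=0.1420
σ²=wᵀΣw=λ₁·μ_p+λ₂ = 0.277190·0.142 + -0.015784 = 0.023577 ≈ 0.0236


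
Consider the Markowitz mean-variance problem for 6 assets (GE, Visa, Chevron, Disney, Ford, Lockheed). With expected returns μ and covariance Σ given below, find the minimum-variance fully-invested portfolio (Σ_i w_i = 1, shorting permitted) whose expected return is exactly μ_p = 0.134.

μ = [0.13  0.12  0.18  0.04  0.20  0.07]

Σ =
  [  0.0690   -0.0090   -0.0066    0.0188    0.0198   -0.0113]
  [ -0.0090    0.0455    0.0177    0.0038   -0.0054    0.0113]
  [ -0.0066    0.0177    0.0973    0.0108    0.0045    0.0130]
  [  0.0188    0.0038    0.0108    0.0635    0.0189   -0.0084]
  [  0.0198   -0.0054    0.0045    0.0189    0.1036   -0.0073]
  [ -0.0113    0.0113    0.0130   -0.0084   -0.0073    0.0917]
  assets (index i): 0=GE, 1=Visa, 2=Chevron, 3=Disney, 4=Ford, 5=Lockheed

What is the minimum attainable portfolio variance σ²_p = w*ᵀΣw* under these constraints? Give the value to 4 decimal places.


u=Σ⁻¹μ = [2.1883  2.6500  1.4565  -0.8821  1.7876  0.5615]
v=Σ⁻¹𝟙 = [15.0994  20.4600  4.8504  8.6410  6.8135  10.8909]
a=μᵀu=1.226204  b=𝟙ᵀu=7.761911  c=𝟙ᵀv=66.755320  D=ac−b²=21.608350
λ₁=(c·0.134−b)/D = (66.755320·0.134−7.761911)/21.608350 = 0.054761
λ₂=(a−b·0.134)/D = (1.226204−7.761911·0.134)/21.608350 = 0.008613
w* = 0.054761·u + 0.008613·v:
  w_0 = 0.054761·2.1883 + 0.008613·15.0994 = 0.2499  (GE)
  w_1 = 0.054761·2.6500 + 0.008613·20.4600 = 0.3213  (Visa)
  w_2 = 0.054761·1.4565 + 0.008613·4.8504 = 0.1215  (Chevron)
  w_3 = 0.054761·-0.8821 + 0.008613·8.6410 = 0.0261  (Disney)
  w_4 = 0.054761·1.7876 + 0.008613·6.8135 = 0.1566  (Ford)
  w_5 = 0.054761·0.5615 + 0.008613·10.8909 = 0.1245  (Lockheed)
Σw_i=1.0000  μᵀw=0.1340
σ²=wᵀΣw=λ₁·μ_p+λ₂ = 0.054761·0.134 + 0.008613 = 0.015951 ≈ 0.0160

0.0160


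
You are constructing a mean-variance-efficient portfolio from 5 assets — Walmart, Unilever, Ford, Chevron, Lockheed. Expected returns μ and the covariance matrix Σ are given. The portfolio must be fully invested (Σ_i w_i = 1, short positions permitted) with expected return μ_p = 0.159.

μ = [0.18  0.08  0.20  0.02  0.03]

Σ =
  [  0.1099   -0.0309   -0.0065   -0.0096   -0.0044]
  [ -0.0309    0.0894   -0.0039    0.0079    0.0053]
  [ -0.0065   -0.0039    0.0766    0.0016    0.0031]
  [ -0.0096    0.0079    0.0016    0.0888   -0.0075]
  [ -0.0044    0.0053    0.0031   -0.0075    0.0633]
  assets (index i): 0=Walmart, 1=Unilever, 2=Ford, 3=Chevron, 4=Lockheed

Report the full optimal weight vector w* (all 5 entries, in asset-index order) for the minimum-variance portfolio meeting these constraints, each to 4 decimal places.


0.3216  0.2366  0.4064  0.0158  0.0196

p=Σ⁻¹μ = [2.3514  1.7839  2.8795  0.3012  0.3827]
q=Σ⁻¹𝟙 = [15.9995  15.2342  14.2557  12.7681  16.4490]
a=μᵀp=1.159367  b=𝟙ᵀp=7.698627  c=𝟙ᵀq=74.706535  D=ac−b²=27.343452
λ₁=(c·0.159−b)/D = (74.706535·0.159−7.698627)/27.343452 = 0.152860
λ₂=(a−b·0.159)/D = (1.159367−7.698627·0.159)/27.343452 = -0.002367
w* = 0.152860·p + -0.002367·q:
  w_0 = 0.152860·2.3514 + -0.002367·15.9995 = 0.3216  (Walmart)
  w_1 = 0.152860·1.7839 + -0.002367·15.2342 = 0.2366  (Unilever)
  w_2 = 0.152860·2.8795 + -0.002367·14.2557 = 0.4064  (Ford)
  w_3 = 0.152860·0.3012 + -0.002367·12.7681 = 0.0158  (Chevron)
  w_4 = 0.152860·0.3827 + -0.002367·16.4490 = 0.0196  (Lockheed)
Σw_i=1.0000  μᵀw=0.1590
σ²=wᵀΣw=λ₁·μ_p+λ₂ = 0.152860·0.159 + -0.002367 = 0.021938 ≈ 0.0219


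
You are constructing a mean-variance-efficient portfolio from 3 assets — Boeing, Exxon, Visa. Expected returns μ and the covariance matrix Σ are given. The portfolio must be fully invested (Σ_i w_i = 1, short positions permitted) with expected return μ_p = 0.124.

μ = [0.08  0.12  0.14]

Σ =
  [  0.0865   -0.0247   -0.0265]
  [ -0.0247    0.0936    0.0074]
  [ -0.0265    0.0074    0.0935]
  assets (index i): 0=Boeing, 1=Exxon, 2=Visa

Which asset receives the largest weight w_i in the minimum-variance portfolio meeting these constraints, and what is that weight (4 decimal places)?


Visa (0.5262)

p=Σ⁻¹μ = [1.9885  1.6542  1.9300]
q=Σ⁻¹𝟙 = [20.5069  14.8834  15.3294]
a=μᵀp=0.627781  b=𝟙ᵀp=5.572669  c=𝟙ᵀq=50.719646  D=ac−b²=0.786183
λ₁=(c·0.124−b)/D = (50.719646·0.124−5.572669)/0.786183 = 0.911452
λ₂=(a−b·0.124)/D = (0.627781−5.572669·0.124)/0.786183 = -0.080427
w* = 0.911452·p + -0.080427·q:
  w_0 = 0.911452·1.9885 + -0.080427·20.5069 = 0.1631  (Boeing)
  w_1 = 0.911452·1.6542 + -0.080427·14.8834 = 0.3107  (Exxon)
  w_2 = 0.911452·1.9300 + -0.080427·15.3294 = 0.5262  (Visa)
Σw_i=1.0000  μᵀw=0.1240
σ²=wᵀΣw=λ₁·μ_p+λ₂ = 0.911452·0.124 + -0.080427 = 0.032593 ≈ 0.0326


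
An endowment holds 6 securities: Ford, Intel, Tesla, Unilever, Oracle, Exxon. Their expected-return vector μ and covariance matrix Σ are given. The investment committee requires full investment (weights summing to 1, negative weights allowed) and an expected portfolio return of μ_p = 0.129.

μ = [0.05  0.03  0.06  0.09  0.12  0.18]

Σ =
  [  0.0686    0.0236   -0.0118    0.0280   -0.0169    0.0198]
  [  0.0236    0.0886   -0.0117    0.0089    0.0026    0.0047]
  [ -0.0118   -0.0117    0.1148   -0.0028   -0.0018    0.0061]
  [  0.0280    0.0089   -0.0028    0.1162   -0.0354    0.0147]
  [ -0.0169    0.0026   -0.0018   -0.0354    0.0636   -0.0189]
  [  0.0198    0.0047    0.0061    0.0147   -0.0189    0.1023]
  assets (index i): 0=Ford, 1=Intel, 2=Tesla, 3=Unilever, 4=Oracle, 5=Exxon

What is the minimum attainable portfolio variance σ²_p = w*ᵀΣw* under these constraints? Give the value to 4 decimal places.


0.0172

p=Σ⁻¹μ = [0.5133  -0.0845  0.5475  1.4673  3.4716  2.0620]
q=Σ⁻¹𝟙 = [13.3974  6.4958  11.0033  12.8617  29.4038  9.8118]
a=μᵀp=0.975772  b=𝟙ᵀp=7.977068  c=𝟙ᵀq=82.973719  D=ac−b²=17.329783
λ₁=(c·0.129−b)/D = (82.973719·0.129−7.977068)/17.329783 = 0.157333
λ₂=(a−b·0.129)/D = (0.975772−7.977068·0.129)/17.329783 = -0.003074
w* = 0.157333·p + -0.003074·q:
  w_0 = 0.157333·0.5133 + -0.003074·13.3974 = 0.0396  (Ford)
  w_1 = 0.157333·-0.0845 + -0.003074·6.4958 = -0.0333  (Intel)
  w_2 = 0.157333·0.5475 + -0.003074·11.0033 = 0.0523  (Tesla)
  w_3 = 0.157333·1.4673 + -0.003074·12.8617 = 0.1913  (Unilever)
  w_4 = 0.157333·3.4716 + -0.003074·29.4038 = 0.4558  (Oracle)
  w_5 = 0.157333·2.0620 + -0.003074·9.8118 = 0.2943  (Exxon)
Σw_i=1.0000  μᵀw=0.1290
σ²=wᵀΣw=λ₁·μ_p+λ₂ = 0.157333·0.129 + -0.003074 = 0.017222 ≈ 0.0172


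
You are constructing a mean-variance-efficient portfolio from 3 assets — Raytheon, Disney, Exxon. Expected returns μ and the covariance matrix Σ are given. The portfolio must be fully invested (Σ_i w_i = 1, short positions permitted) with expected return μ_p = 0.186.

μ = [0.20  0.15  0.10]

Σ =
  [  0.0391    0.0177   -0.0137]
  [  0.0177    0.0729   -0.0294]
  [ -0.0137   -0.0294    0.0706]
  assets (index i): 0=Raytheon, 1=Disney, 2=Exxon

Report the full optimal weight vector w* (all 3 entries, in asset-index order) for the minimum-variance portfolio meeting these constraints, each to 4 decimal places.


0.8419  0.0361  0.1219

u=Σ⁻¹μ = [5.3276  2.1059  3.3272]
v=Σ⁻¹𝟙 = [26.8261  18.0466  26.8851]
a=μᵀu=1.714126  b=𝟙ᵀu=10.760727  c=𝟙ᵀv=71.757853  D=ac−b²=7.208774
λ₁=(c·0.186−b)/D = (71.757853·0.186−10.760727)/7.208774 = 0.358762
λ₂=(a−b·0.186)/D = (1.714126−10.760727·0.186)/7.208774 = -0.039864
w* = 0.358762·u + -0.039864·v:
  w_0 = 0.358762·5.3276 + -0.039864·26.8261 = 0.8419  (Raytheon)
  w_1 = 0.358762·2.1059 + -0.039864·18.0466 = 0.0361  (Disney)
  w_2 = 0.358762·3.3272 + -0.039864·26.8851 = 0.1219  (Exxon)
Σw_i=1.0000  μᵀw=0.1860
σ²=wᵀΣw=λ₁·μ_p+λ₂ = 0.358762·0.186 + -0.039864 = 0.026866 ≈ 0.0269


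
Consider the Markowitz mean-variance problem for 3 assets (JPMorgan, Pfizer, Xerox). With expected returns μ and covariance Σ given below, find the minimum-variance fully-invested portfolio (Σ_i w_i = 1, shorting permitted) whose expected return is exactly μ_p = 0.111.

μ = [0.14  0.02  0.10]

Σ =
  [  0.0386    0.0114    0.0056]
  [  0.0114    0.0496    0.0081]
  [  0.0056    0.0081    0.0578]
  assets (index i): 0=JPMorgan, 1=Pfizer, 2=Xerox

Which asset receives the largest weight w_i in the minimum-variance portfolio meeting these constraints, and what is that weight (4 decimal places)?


JPMorgan (0.5563)

u=Σ⁻¹μ = [3.6102  -0.6672  1.4738]
v=Σ⁻¹𝟙 = [20.0037  13.3606  13.4906]
a=μᵀu=0.639464  b=𝟙ᵀu=4.416790  c=𝟙ᵀv=46.854879  D=ac−b²=10.453955
λ₁=(c·0.111−b)/D = (46.854879·0.111−4.416790)/10.453955 = 0.075005
λ₂=(a−b·0.111)/D = (0.639464−4.416790·0.111)/10.453955 = 0.014272
w* = 0.075005·u + 0.014272·v:
  w_0 = 0.075005·3.6102 + 0.014272·20.0037 = 0.5563  (JPMorgan)
  w_1 = 0.075005·-0.6672 + 0.014272·13.3606 = 0.1406  (Pfizer)
  w_2 = 0.075005·1.4738 + 0.014272·13.4906 = 0.3031  (Xerox)
Σw_i=1.0000  μᵀw=0.1110
σ²=wᵀΣw=λ₁·μ_p+λ₂ = 0.075005·0.111 + 0.014272 = 0.022598 ≈ 0.0226


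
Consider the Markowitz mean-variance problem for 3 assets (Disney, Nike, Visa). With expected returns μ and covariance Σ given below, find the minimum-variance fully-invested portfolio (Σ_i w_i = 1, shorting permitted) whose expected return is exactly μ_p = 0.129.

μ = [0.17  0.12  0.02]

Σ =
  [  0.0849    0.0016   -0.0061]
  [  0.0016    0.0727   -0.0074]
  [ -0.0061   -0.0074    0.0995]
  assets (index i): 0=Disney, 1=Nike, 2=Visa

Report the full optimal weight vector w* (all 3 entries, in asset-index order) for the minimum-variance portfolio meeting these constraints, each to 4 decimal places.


0.4609  0.3986  0.1405

u=Σ⁻¹μ = [2.0033  1.6520  0.4467]
v=Σ⁻¹𝟙 = [12.3567  14.6946  11.9007]
a=μᵀu=0.547737  b=𝟙ᵀu=4.101997  c=𝟙ᵀv=38.951901  D=ac−b²=4.509024
λ₁=(c·0.129−b)/D = (38.951901·0.129−4.101997)/4.509024 = 0.204656
λ₂=(a−b·0.129)/D = (0.547737−4.101997·0.129)/4.509024 = 0.004121
w* = 0.204656·u + 0.004121·v:
  w_0 = 0.204656·2.0033 + 0.004121·12.3567 = 0.4609  (Disney)
  w_1 = 0.204656·1.6520 + 0.004121·14.6946 = 0.3986  (Nike)
  w_2 = 0.204656·0.4467 + 0.004121·11.9007 = 0.1405  (Visa)
Σw_i=1.0000  μᵀw=0.1290
σ²=wᵀΣw=λ₁·μ_p+λ₂ = 0.204656·0.129 + 0.004121 = 0.030521 ≈ 0.0305


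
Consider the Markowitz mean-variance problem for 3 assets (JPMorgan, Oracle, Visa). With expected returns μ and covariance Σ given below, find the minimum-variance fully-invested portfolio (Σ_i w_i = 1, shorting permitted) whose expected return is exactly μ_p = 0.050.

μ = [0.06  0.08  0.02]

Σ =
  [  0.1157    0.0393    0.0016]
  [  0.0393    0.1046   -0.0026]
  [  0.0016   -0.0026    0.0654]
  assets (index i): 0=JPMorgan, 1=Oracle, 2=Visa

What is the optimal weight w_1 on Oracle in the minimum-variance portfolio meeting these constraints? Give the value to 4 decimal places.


0.3606

p=Σ⁻¹μ = [0.2884  0.6646  0.3252]
q=Σ⁻¹𝟙 = [5.7904  7.7689  15.4577]
a=μᵀp=0.076970  b=𝟙ᵀp=1.278091  c=𝟙ᵀq=29.017021  D=ac−b²=0.599914
λ₁=(c·0.050−b)/D = (29.017021·0.050−1.278091)/0.599914 = 0.287975
λ₂=(a−b·0.050)/D = (0.076970−1.278091·0.050)/0.599914 = 0.021778
w* = 0.287975·p + 0.021778·q:
  w_0 = 0.287975·0.2884 + 0.021778·5.7904 = 0.2091  (JPMorgan)
  w_1 = 0.287975·0.6646 + 0.021778·7.7689 = 0.3606  (Oracle)
  w_2 = 0.287975·0.3252 + 0.021778·15.4577 = 0.4303  (Visa)
Σw_i=1.0000  μᵀw=0.0500
σ²=wᵀΣw=λ₁·μ_p+λ₂ = 0.287975·0.050 + 0.021778 = 0.036177 ≈ 0.0362


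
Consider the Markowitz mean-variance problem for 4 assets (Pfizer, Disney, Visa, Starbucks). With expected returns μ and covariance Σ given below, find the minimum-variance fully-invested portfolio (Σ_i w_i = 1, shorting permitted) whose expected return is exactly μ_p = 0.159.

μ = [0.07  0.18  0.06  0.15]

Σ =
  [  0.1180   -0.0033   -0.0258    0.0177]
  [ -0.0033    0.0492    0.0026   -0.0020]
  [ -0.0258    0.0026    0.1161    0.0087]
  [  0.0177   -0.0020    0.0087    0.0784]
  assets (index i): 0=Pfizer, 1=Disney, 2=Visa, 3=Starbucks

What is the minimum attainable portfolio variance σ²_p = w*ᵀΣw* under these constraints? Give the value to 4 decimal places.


0.0251

g=Σ⁻¹μ = [0.5099  3.7463  0.4077  1.8485]
h=Σ⁻¹𝟙 = [9.6346  20.8764  9.5333  10.0546]
a=μᵀg=1.011764  b=𝟙ᵀg=6.512356  c=𝟙ᵀh=50.098904  D=ac−b²=8.277460
λ₁=(c·0.159−b)/D = (50.098904·0.159−6.512356)/8.277460 = 0.175582
λ₂=(a−b·0.159)/D = (1.011764−6.512356·0.159)/8.277460 = -0.002863
w* = 0.175582·g + -0.002863·h:
  w_0 = 0.175582·0.5099 + -0.002863·9.6346 = 0.0619  (Pfizer)
  w_1 = 0.175582·3.7463 + -0.002863·20.8764 = 0.5980  (Disney)
  w_2 = 0.175582·0.4077 + -0.002863·9.5333 = 0.0443  (Visa)
  w_3 = 0.175582·1.8485 + -0.002863·10.0546 = 0.2958  (Starbucks)
Σw_i=1.0000  μᵀw=0.1590
σ²=wᵀΣw=λ₁·μ_p+λ₂ = 0.175582·0.159 + -0.002863 = 0.025054 ≈ 0.0251


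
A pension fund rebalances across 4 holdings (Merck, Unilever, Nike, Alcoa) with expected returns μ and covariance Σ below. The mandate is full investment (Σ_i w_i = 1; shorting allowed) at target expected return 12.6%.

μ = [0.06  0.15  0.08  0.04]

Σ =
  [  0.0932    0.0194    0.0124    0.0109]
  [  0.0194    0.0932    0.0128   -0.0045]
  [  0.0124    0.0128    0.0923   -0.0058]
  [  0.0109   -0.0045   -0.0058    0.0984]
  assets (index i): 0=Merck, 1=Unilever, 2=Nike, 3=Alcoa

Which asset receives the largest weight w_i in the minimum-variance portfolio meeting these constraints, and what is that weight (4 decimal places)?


g=Σ⁻¹μ = [0.1846  1.5036  0.6645  0.4940]
h=Σ⁻¹𝟙 = [6.4718  8.5897  9.4267  10.3942]
a=μᵀg=0.309534  b=𝟙ᵀg=2.846666  c=𝟙ᵀh=34.882392  D=ac−b²=2.693786
λ₁=(c·0.126−b)/D = (34.882392·0.126−2.846666)/2.693786 = 0.574847
λ₂=(a−b·0.126)/D = (0.309534−2.846666·0.126)/2.693786 = -0.018244
w* = 0.574847·g + -0.018244·h:
  w_0 = 0.574847·0.1846 + -0.018244·6.4718 = -0.0119  (Merck)
  w_1 = 0.574847·1.5036 + -0.018244·8.5897 = 0.7076  (Unilever)
  w_2 = 0.574847·0.6645 + -0.018244·9.4267 = 0.2100  (Nike)
  w_3 = 0.574847·0.4940 + -0.018244·10.3942 = 0.0943  (Alcoa)
Σw_i=1.0000  μᵀw=0.1260
σ²=wᵀΣw=λ₁·μ_p+λ₂ = 0.574847·0.126 + -0.018244 = 0.054187 ≈ 0.0542

Unilever (0.7076)


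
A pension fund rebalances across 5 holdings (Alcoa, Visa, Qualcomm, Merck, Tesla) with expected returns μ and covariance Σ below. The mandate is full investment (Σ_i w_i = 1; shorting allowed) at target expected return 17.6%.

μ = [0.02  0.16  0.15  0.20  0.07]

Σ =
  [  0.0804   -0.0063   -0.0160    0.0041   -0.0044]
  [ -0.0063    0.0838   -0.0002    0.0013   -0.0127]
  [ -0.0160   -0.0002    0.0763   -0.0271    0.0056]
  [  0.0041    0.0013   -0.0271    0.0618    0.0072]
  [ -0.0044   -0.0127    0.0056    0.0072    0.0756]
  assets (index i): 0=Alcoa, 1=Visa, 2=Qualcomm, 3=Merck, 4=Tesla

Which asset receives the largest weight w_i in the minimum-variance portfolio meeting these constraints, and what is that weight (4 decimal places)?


p=Σ⁻¹μ = [0.9547  2.0055  3.8095  4.7330  0.5854]
q=Σ⁻¹𝟙 = [17.9497  14.8916  24.4794  23.9342  12.6811]
a=μᵀp=1.898972  b=𝟙ᵀp=12.088071  c=𝟙ᵀq=93.935928  D=ac−b²=32.260205
λ₁=(c·0.176−b)/D = (93.935928·0.176−12.088071)/32.260205 = 0.137775
λ₂=(a−b·0.176)/D = (1.898972−12.088071·0.176)/32.260205 = -0.007084
w* = 0.137775·p + -0.007084·q:
  w_0 = 0.137775·0.9547 + -0.007084·17.9497 = 0.0044  (Alcoa)
  w_1 = 0.137775·2.0055 + -0.007084·14.8916 = 0.1708  (Visa)
  w_2 = 0.137775·3.8095 + -0.007084·24.4794 = 0.3514  (Qualcomm)
  w_3 = 0.137775·4.7330 + -0.007084·23.9342 = 0.4825  (Merck)
  w_4 = 0.137775·0.5854 + -0.007084·12.6811 = -0.0092  (Tesla)
Σw_i=1.0000  μᵀw=0.1760
σ²=wᵀΣw=λ₁·μ_p+λ₂ = 0.137775·0.176 + -0.007084 = 0.017164 ≈ 0.0172

Merck (0.4825)


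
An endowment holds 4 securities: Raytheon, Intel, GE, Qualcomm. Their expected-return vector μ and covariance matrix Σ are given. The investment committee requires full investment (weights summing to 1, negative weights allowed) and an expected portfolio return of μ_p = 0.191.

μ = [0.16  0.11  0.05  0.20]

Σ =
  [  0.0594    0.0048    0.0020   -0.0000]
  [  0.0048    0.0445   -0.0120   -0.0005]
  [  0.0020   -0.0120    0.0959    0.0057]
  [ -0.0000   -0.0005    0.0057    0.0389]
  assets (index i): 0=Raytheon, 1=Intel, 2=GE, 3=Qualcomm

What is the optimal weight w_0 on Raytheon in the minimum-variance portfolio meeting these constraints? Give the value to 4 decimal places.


x=Σ⁻¹μ = [2.4851  2.3865  0.4648  5.1040]
y=Σ⁻¹𝟙 = [14.4728  24.3464  11.7278  24.3014]
a=μᵀx=1.704168  b=𝟙ᵀx=10.440416  c=𝟙ᵀy=74.848337  D=ac−b²=18.551838
λ₁=(c·0.191−b)/D = (74.848337·0.191−10.440416)/18.551838 = 0.207829
λ₂=(a−b·0.191)/D = (1.704168−10.440416·0.191)/18.551838 = -0.015629
w* = 0.207829·x + -0.015629·y:
  w_0 = 0.207829·2.4851 + -0.015629·14.4728 = 0.2903  (Raytheon)
  w_1 = 0.207829·2.3865 + -0.015629·24.3464 = 0.1155  (Intel)
  w_2 = 0.207829·0.4648 + -0.015629·11.7278 = -0.0867  (GE)
  w_3 = 0.207829·5.1040 + -0.015629·24.3014 = 0.6809  (Qualcomm)
Σw_i=1.0000  μᵀw=0.1910
σ²=wᵀΣw=λ₁·μ_p+λ₂ = 0.207829·0.191 + -0.015629 = 0.024066 ≈ 0.0241

0.2903


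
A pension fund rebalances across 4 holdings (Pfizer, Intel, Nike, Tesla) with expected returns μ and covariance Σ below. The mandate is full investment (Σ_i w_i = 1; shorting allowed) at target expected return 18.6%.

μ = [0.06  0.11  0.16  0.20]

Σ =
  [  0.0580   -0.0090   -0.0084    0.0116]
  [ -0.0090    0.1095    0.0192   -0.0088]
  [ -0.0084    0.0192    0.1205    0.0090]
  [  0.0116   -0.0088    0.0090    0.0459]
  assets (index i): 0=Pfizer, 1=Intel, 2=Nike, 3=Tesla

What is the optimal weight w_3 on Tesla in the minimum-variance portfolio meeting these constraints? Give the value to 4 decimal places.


0.7526

p=Σ⁻¹μ = [0.4879  1.2432  0.8420  4.3072]
q=Σ⁻¹𝟙 = [16.1272  10.8425  6.3097  18.5523]
a=μᵀp=1.162194  b=𝟙ᵀp=6.880330  c=𝟙ᵀq=51.831780  D=ac−b²=12.899663
λ₁=(c·0.186−b)/D = (51.831780·0.186−6.880330)/12.899663 = 0.213989
λ₂=(a−b·0.186)/D = (1.162194−6.880330·0.186)/12.899663 = -0.009112
w* = 0.213989·p + -0.009112·q:
  w_0 = 0.213989·0.4879 + -0.009112·16.1272 = -0.0426  (Pfizer)
  w_1 = 0.213989·1.2432 + -0.009112·10.8425 = 0.1672  (Intel)
  w_2 = 0.213989·0.8420 + -0.009112·6.3097 = 0.1227  (Nike)
  w_3 = 0.213989·4.3072 + -0.009112·18.5523 = 0.7526  (Tesla)
Σw_i=1.0000  μᵀw=0.1860
σ²=wᵀΣw=λ₁·μ_p+λ₂ = 0.213989·0.186 + -0.009112 = 0.030689 ≈ 0.0307


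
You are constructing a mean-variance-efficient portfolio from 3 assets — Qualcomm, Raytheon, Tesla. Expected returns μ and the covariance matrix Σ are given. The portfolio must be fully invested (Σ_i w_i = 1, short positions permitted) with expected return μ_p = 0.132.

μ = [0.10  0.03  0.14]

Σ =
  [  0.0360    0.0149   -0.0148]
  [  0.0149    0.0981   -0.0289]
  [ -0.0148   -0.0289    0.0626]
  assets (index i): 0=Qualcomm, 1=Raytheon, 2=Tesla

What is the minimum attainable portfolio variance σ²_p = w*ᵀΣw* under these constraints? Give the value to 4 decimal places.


x=Σ⁻¹μ = [3.9105  0.7443  3.5046]
y=Σ⁻¹𝟙 = [34.5790  13.9538  30.5916]
a=μᵀx=0.904016  b=𝟙ᵀx=8.159340  c=𝟙ᵀy=79.124431  D=ac−b²=4.954891
λ₁=(c·0.132−b)/D = (79.124431·0.132−8.159340)/4.954891 = 0.461178
λ₂=(a−b·0.132)/D = (0.904016−8.159340·0.132)/4.954891 = -0.034918
w* = 0.461178·x + -0.034918·y:
  w_0 = 0.461178·3.9105 + -0.034918·34.5790 = 0.5960  (Qualcomm)
  w_1 = 0.461178·0.7443 + -0.034918·13.9538 = -0.1440  (Raytheon)
  w_2 = 0.461178·3.5046 + -0.034918·30.5916 = 0.5480  (Tesla)
Σw_i=1.0000  μᵀw=0.1320
σ²=wᵀΣw=λ₁·μ_p+λ₂ = 0.461178·0.132 + -0.034918 = 0.025957 ≈ 0.0260

0.0260


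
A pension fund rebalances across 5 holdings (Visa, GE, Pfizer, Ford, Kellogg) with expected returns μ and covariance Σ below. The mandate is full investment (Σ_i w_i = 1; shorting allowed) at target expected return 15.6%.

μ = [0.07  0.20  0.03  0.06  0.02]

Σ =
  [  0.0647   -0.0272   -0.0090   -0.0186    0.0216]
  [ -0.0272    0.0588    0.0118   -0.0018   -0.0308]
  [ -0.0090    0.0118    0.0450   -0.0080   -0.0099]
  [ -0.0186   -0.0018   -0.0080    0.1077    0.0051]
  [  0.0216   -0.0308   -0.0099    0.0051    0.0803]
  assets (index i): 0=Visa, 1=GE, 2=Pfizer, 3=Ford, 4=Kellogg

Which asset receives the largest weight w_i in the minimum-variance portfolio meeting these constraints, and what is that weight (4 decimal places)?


GE (0.6611)

g=Σ⁻¹μ = [3.3777  5.7096  0.3878  1.1935  1.5025]
h=Σ⁻¹𝟙 = [33.1756  38.2726  26.2655  16.6396  20.3906]
a=μᵀg=1.491640  b=𝟙ᵀg=12.170964  c=𝟙ᵀh=134.743995  D=ac−b²=52.857241
λ₁=(c·0.156−b)/D = (134.743995·0.156−12.170964)/52.857241 = 0.167415
λ₂=(a−b·0.156)/D = (1.491640−12.170964·0.156)/52.857241 = -0.007701
w* = 0.167415·g + -0.007701·h:
  w_0 = 0.167415·3.3777 + -0.007701·33.1756 = 0.3100  (Visa)
  w_1 = 0.167415·5.7096 + -0.007701·38.2726 = 0.6611  (GE)
  w_2 = 0.167415·0.3878 + -0.007701·26.2655 = -0.1373  (Pfizer)
  w_3 = 0.167415·1.1935 + -0.007701·16.6396 = 0.0717  (Ford)
  w_4 = 0.167415·1.5025 + -0.007701·20.3906 = 0.0945  (Kellogg)
Σw_i=1.0000  μᵀw=0.1560
σ²=wᵀΣw=λ₁·μ_p+λ₂ = 0.167415·0.156 + -0.007701 = 0.018416 ≈ 0.0184


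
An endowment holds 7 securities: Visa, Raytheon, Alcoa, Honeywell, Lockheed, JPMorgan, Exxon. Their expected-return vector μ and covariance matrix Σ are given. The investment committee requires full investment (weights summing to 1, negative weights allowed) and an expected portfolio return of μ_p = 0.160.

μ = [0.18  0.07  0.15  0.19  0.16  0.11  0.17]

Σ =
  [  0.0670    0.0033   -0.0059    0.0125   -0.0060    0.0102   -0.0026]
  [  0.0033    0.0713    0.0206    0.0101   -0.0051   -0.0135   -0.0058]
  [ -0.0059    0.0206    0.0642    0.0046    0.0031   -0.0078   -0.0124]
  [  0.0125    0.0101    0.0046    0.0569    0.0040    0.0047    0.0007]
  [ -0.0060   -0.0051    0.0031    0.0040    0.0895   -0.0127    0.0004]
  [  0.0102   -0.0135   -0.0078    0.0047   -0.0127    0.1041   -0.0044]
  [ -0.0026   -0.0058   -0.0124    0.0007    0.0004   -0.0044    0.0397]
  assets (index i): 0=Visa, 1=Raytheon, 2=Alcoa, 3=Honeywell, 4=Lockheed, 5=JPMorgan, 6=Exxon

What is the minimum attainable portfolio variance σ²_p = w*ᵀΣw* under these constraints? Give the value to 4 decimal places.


x=Σ⁻¹μ = [2.7634  0.4462  3.4945  2.0376  1.9730  1.4965  5.7298]
y=Σ⁻¹𝟙 = [15.0769  12.9573  20.1951  7.7571  13.7252  14.1543  35.6708]
a=μᵀx=2.894325  b=𝟙ᵀx=17.940983  c=𝟙ᵀy=119.536537  D=ac−b²=24.098713
λ₁=(c·0.160−b)/D = (119.536537·0.160−17.940983)/24.098713 = 0.049167
λ₂=(a−b·0.160)/D = (2.894325−17.940983·0.160)/24.098713 = 0.000986
w* = 0.049167·x + 0.000986·y:
  w_0 = 0.049167·2.7634 + 0.000986·15.0769 = 0.1507  (Visa)
  w_1 = 0.049167·0.4462 + 0.000986·12.9573 = 0.0347  (Raytheon)
  w_2 = 0.049167·3.4945 + 0.000986·20.1951 = 0.1917  (Alcoa)
  w_3 = 0.049167·2.0376 + 0.000986·7.7571 = 0.1078  (Honeywell)
  w_4 = 0.049167·1.9730 + 0.000986·13.7252 = 0.1105  (Lockheed)
  w_5 = 0.049167·1.4965 + 0.000986·14.1543 = 0.0875  (JPMorgan)
  w_6 = 0.049167·5.7298 + 0.000986·35.6708 = 0.3169  (Exxon)
Σw_i=1.0000  μᵀw=0.1600
σ²=wᵀΣw=λ₁·μ_p+λ₂ = 0.049167·0.160 + 0.000986 = 0.008853 ≈ 0.0089

0.0089


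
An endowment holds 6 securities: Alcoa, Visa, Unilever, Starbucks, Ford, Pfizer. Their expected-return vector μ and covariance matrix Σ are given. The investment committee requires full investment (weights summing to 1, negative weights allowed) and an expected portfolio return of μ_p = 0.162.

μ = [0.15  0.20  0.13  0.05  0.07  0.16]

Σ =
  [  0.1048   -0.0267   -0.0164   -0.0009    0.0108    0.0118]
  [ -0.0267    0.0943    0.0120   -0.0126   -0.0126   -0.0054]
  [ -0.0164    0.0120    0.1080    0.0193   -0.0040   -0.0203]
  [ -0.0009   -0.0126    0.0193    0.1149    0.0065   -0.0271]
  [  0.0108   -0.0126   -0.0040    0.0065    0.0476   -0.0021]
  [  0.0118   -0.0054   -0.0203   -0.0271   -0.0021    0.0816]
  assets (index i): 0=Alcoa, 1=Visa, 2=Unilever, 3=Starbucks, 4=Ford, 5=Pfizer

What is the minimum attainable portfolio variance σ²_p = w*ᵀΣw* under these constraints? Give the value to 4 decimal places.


p=Σ⁻¹μ = [1.9552  3.0269  1.5499  1.0398  1.9337  2.6590]
q=Σ⁻¹𝟙 = [11.4913  18.2652  11.2915  12.1138  23.3793  19.2357]
a=μᵀp=1.712940  b=𝟙ᵀp=12.164575  c=𝟙ᵀq=95.776798  D=ac−b²=16.082981
λ₁=(c·0.162−b)/D = (95.776798·0.162−12.164575)/16.082981 = 0.208373
λ₂=(a−b·0.162)/D = (1.712940−12.164575·0.162)/16.082981 = -0.016024
w* = 0.208373·p + -0.016024·q:
  w_0 = 0.208373·1.9552 + -0.016024·11.4913 = 0.2233  (Alcoa)
  w_1 = 0.208373·3.0269 + -0.016024·18.2652 = 0.3380  (Visa)
  w_2 = 0.208373·1.5499 + -0.016024·11.2915 = 0.1420  (Unilever)
  w_3 = 0.208373·1.0398 + -0.016024·12.1138 = 0.0226  (Starbucks)
  w_4 = 0.208373·1.9337 + -0.016024·23.3793 = 0.0283  (Ford)
  w_5 = 0.208373·2.6590 + -0.016024·19.2357 = 0.2458  (Pfizer)
Σw_i=1.0000  μᵀw=0.1620
σ²=wᵀΣw=λ₁·μ_p+λ₂ = 0.208373·0.162 + -0.016024 = 0.017732 ≈ 0.0177

0.0177
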